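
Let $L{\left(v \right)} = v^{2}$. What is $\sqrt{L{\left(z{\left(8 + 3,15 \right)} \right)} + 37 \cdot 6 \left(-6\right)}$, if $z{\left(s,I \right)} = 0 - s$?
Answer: $i \sqrt{1211} \approx 34.799 i$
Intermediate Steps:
$z{\left(s,I \right)} = - s$
$\sqrt{L{\left(z{\left(8 + 3,15 \right)} \right)} + 37 \cdot 6 \left(-6\right)} = \sqrt{\left(- (8 + 3)\right)^{2} + 37 \cdot 6 \left(-6\right)} = \sqrt{\left(\left(-1\right) 11\right)^{2} + 222 \left(-6\right)} = \sqrt{\left(-11\right)^{2} - 1332} = \sqrt{121 - 1332} = \sqrt{-1211} = i \sqrt{1211}$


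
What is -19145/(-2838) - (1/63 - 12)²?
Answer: -513914815/3754674 ≈ -136.87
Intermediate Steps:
-19145/(-2838) - (1/63 - 12)² = -19145*(-1/2838) - (1/63 - 12)² = 19145/2838 - (-755/63)² = 19145/2838 - 1*570025/3969 = 19145/2838 - 570025/3969 = -513914815/3754674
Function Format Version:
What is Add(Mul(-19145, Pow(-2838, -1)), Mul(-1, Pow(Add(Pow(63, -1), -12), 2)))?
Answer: Rational(-513914815, 3754674) ≈ -136.87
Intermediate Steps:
Add(Mul(-19145, Pow(-2838, -1)), Mul(-1, Pow(Add(Pow(63, -1), -12), 2))) = Add(Mul(-19145, Rational(-1, 2838)), Mul(-1, Pow(Add(Rational(1, 63), -12), 2))) = Add(Rational(19145, 2838), Mul(-1, Pow(Rational(-755, 63), 2))) = Add(Rational(19145, 2838), Mul(-1, Rational(570025, 3969))) = Add(Rational(19145, 2838), Rational(-570025, 3969)) = Rational(-513914815, 3754674)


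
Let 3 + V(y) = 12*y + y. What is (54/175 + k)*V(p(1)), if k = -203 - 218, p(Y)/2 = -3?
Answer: 5963301/175 ≈ 34076.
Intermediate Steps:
p(Y) = -6 (p(Y) = 2*(-3) = -6)
k = -421
V(y) = -3 + 13*y (V(y) = -3 + (12*y + y) = -3 + 13*y)
(54/175 + k)*V(p(1)) = (54/175 - 421)*(-3 + 13*(-6)) = (54*(1/175) - 421)*(-3 - 78) = (54/175 - 421)*(-81) = -73621/175*(-81) = 5963301/175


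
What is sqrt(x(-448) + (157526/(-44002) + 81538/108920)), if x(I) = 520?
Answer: sqrt(77307234805731235)/12226270 ≈ 22.741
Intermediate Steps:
sqrt(x(-448) + (157526/(-44002) + 81538/108920)) = sqrt(520 + (157526/(-44002) + 81538/108920)) = sqrt(520 + (157526*(-1/44002) + 81538*(1/108920))) = sqrt(520 + (-78763/22001 + 40769/54460)) = sqrt(520 - 484639173/171167780) = sqrt(88522606427/171167780) = sqrt(77307234805731235)/12226270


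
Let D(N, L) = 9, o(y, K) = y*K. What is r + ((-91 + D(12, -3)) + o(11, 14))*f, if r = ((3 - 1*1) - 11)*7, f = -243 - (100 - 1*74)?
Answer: -19431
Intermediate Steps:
o(y, K) = K*y
f = -269 (f = -243 - (100 - 74) = -243 - 1*26 = -243 - 26 = -269)
r = -63 (r = ((3 - 1) - 11)*7 = (2 - 11)*7 = -9*7 = -63)
r + ((-91 + D(12, -3)) + o(11, 14))*f = -63 + ((-91 + 9) + 14*11)*(-269) = -63 + (-82 + 154)*(-269) = -63 + 72*(-269) = -63 - 19368 = -19431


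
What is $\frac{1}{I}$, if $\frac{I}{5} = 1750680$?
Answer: $\frac{1}{8753400} \approx 1.1424 \cdot 10^{-7}$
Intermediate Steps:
$I = 8753400$ ($I = 5 \cdot 1750680 = 8753400$)
$\frac{1}{I} = \frac{1}{8753400}$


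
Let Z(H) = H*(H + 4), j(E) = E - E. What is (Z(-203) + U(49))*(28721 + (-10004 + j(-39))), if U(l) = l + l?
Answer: 757944915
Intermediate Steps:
j(E) = 0
U(l) = 2*l
Z(H) = H*(4 + H)
(Z(-203) + U(49))*(28721 + (-10004 + j(-39))) = (-203*(4 - 203) + 2*49)*(28721 + (-10004 + 0)) = (-203*(-199) + 98)*(28721 - 10004) = (40397 + 98)*18717 = 40495*18717 = 757944915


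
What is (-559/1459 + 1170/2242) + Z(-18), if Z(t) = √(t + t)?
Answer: 226876/1635539 + 6*I ≈ 0.13872 + 6.0*I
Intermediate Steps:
Z(t) = √2*√t (Z(t) = √(2*t) = √2*√t)
(-559/1459 + 1170/2242) + Z(-18) = (-559/1459 + 1170/2242) + √2*√(-18) = (-559*1/1459 + 1170*(1/2242)) + √2*(3*I*√2) = (-559/1459 + 585/1121) + 6*I = 226876/1635539 + 6*I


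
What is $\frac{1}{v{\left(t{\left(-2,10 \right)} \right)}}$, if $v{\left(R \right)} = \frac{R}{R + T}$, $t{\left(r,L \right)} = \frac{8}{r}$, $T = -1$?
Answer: $\frac{5}{4} \approx 1.25$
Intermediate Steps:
$v{\left(R \right)} = \frac{R}{-1 + R}$ ($v{\left(R \right)} = \frac{R}{R - 1} = \frac{R}{-1 + R}$)
$\frac{1}{v{\left(t{\left(-2,10 \right)} \right)}} = \frac{1}{\frac{8}{-2} \frac{1}{-1 + \frac{8}{-2}}} = \frac{1}{8 \left(- \frac{1}{2}\right) \frac{1}{-1 + 8 \left(- \frac{1}{2}\right)}} = \frac{1}{\left(-4\right) \frac{1}{-1 - 4}} = \frac{1}{\left(-4\right) \frac{1}{-5}} = \frac{1}{\left(-4\right) \left(- \frac{1}{5}\right)} = \frac{1}{\frac{4}{5}} = \frac{5}{4}$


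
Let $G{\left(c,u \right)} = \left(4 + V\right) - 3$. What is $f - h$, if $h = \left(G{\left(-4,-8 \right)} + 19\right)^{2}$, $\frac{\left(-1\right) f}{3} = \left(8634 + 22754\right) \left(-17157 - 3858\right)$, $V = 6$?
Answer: $1978855784$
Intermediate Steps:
$f = 1978856460$ ($f = - 3 \left(8634 + 22754\right) \left(-17157 - 3858\right) = - 3 \cdot 31388 \left(-21015\right) = \left(-3\right) \left(-659618820\right) = 1978856460$)
$G{\left(c,u \right)} = 7$ ($G{\left(c,u \right)} = \left(4 + 6\right) - 3 = 10 - 3 = 7$)
$h = 676$ ($h = \left(7 + 19\right)^{2} = 26^{2} = 676$)
$f - h = 1978856460 - 676 = 1978855784$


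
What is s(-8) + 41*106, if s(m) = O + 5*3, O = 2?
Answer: 4363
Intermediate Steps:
s(m) = 17 (s(m) = 2 + 5*3 = 2 + 15 = 17)
s(-8) + 41*106 = 17 + 41*106 = 17 + 4346 = 4363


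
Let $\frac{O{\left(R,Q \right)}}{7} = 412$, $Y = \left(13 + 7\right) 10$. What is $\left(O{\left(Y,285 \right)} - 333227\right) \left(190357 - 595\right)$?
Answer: $-62686548366$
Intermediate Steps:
$Y = 200$ ($Y = 20 \cdot 10 = 200$)
$O{\left(R,Q \right)} = 2884$ ($O{\left(R,Q \right)} = 7 \cdot 412 = 2884$)
$\left(O{\left(Y,285 \right)} - 333227\right) \left(190357 - 595\right) = \left(2884 - 333227\right) \left(190357 - 595\right) = \left(-330343\right) 189762 = -62686548366$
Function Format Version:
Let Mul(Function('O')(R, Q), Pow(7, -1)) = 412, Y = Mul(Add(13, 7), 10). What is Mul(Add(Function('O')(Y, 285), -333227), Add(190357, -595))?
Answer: -62686548366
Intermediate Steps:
Y = 200 (Y = Mul(20, 10) = 200)
Function('O')(R, Q) = 2884 (Function('O')(R, Q) = Mul(7, 412) = 2884)
Mul(Add(Function('O')(Y, 285), -333227), Add(190357, -595)) = Mul(Add(2884, -333227), Add(190357, -595)) = Mul(-330343, 189762) = -62686548366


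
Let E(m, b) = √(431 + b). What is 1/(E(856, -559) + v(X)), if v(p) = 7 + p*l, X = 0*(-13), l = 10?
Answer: 7/177 - 8*I*√2/177 ≈ 0.039548 - 0.063919*I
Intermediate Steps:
X = 0
v(p) = 7 + 10*p (v(p) = 7 + p*10 = 7 + 10*p)
1/(E(856, -559) + v(X)) = 1/(√(431 - 559) + (7 + 10*0)) = 1/(√(-128) + (7 + 0)) = 1/(8*I*√2 + 7) = 1/(7 + 8*I*√2)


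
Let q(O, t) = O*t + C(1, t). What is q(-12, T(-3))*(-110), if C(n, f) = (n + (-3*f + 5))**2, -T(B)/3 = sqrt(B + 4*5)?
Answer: -155430 - 15840*sqrt(17) ≈ -2.2074e+5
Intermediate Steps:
T(B) = -3*sqrt(20 + B) (T(B) = -3*sqrt(B + 4*5) = -3*sqrt(B + 20) = -3*sqrt(20 + B))
C(n, f) = (5 + n - 3*f)**2 (C(n, f) = (n + (5 - 3*f))**2 = (5 + n - 3*f)**2)
q(O, t) = (6 - 3*t)**2 + O*t (q(O, t) = O*t + (5 + 1 - 3*t)**2 = O*t + (6 - 3*t)**2 = (6 - 3*t)**2 + O*t)
q(-12, T(-3))*(-110) = (9*(2 - (-3)*sqrt(20 - 3))**2 - (-36)*sqrt(20 - 3))*(-110) = (9*(2 - (-3)*sqrt(17))**2 - (-36)*sqrt(17))*(-110) = (9*(2 + 3*sqrt(17))**2 + 36*sqrt(17))*(-110) = -3960*sqrt(17) - 990*(2 + 3*sqrt(17))**2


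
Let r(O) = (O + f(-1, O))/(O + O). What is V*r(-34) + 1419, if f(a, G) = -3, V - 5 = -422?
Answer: 81063/68 ≈ 1192.1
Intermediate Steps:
V = -417 (V = 5 - 422 = -417)
r(O) = (-3 + O)/(2*O) (r(O) = (O - 3)/(O + O) = (-3 + O)/((2*O)) = (-3 + O)*(1/(2*O)) = (-3 + O)/(2*O))
V*r(-34) + 1419 = -417*(-3 - 34)/(2*(-34)) + 1419 = -417*(-1)*(-37)/(2*34) + 1419 = -417*37/68 + 1419 = -15429/68 + 1419 = 81063/68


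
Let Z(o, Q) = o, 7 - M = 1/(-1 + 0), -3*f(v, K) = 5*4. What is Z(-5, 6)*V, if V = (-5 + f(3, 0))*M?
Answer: 1400/3 ≈ 466.67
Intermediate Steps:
f(v, K) = -20/3 (f(v, K) = -5*4/3 = -1/3*20 = -20/3)
M = 8 (M = 7 - 1/(-1 + 0) = 7 - 1/(-1) = 7 - 1*(-1) = 7 + 1 = 8)
V = -280/3 (V = (-5 - 20/3)*8 = -35/3*8 = -280/3 ≈ -93.333)
Z(-5, 6)*V = -5*(-280/3) = 1400/3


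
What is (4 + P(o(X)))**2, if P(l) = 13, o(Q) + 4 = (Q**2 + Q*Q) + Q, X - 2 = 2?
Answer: 289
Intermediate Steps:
X = 4 (X = 2 + 2 = 4)
o(Q) = -4 + Q + 2*Q**2 (o(Q) = -4 + ((Q**2 + Q*Q) + Q) = -4 + ((Q**2 + Q**2) + Q) = -4 + (2*Q**2 + Q) = -4 + (Q + 2*Q**2) = -4 + Q + 2*Q**2)
(4 + P(o(X)))**2 = (4 + 13)**2 = 17**2 = 289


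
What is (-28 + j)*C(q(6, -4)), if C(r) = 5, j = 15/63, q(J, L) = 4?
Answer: -2915/21 ≈ -138.81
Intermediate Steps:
j = 5/21 (j = 15*(1/63) = 5/21 ≈ 0.23810)
(-28 + j)*C(q(6, -4)) = (-28 + 5/21)*5 = -583/21*5 = -2915/21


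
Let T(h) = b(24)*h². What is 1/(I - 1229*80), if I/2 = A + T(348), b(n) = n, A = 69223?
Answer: 1/5853118 ≈ 1.7085e-7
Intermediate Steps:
T(h) = 24*h²
I = 5951438 (I = 2*(69223 + 24*348²) = 2*(69223 + 24*121104) = 2*(69223 + 2906496) = 2*2975719 = 5951438)
1/(I - 1229*80) = 1/(5951438 - 1229*80) = 1/(5951438 - 98320) = 1/5853118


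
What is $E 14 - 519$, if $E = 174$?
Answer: $1917$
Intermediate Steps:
$E 14 - 519 = 174 \cdot 14 - 519 = 2436 - 519 = 1917$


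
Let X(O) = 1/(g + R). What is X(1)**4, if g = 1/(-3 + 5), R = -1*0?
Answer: 16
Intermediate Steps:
R = 0
g = 1/2 ≈ 0.50000
X(O) = 2 (X(O) = 1/(1/2 + 0) = 1/(1/2) = 2)
X(1)**4 = 2**4 = 16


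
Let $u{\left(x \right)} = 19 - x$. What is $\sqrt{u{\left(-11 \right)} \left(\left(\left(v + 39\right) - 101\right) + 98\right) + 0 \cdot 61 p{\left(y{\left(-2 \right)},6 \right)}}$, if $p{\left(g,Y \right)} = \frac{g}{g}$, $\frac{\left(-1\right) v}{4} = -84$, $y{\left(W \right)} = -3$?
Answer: $6 \sqrt{310} \approx 105.64$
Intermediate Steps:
$v = 336$ ($v = \left(-4\right) \left(-84\right) = 336$)
$p{\left(g,Y \right)} = 1$
$\sqrt{u{\left(-11 \right)} \left(\left(\left(v + 39\right) - 101\right) + 98\right) + 0 \cdot 61 p{\left(y{\left(-2 \right)},6 \right)}} = \sqrt{\left(19 - -11\right) \left(\left(\left(336 + 39\right) - 101\right) + 98\right) + 0 \cdot 61 \cdot 1} = \sqrt{\left(19 + 11\right) \left(\left(375 - 101\right) + 98\right) + 0 \cdot 1} = \sqrt{30 \left(274 + 98\right) + 0} = \sqrt{30 \cdot 372 + 0} = \sqrt{11160 + 0} = \sqrt{11160} = 6 \sqrt{310}$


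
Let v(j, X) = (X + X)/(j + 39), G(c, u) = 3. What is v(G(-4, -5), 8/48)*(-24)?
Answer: -4/21 ≈ -0.19048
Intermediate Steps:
v(j, X) = 2*X/(39 + j) (v(j, X) = (2*X)/(39 + j) = 2*X/(39 + j))
v(G(-4, -5), 8/48)*(-24) = (2*(8/48)/(39 + 3))*(-24) = (2*(8*(1/48))/42)*(-24) = (2*(⅙)*(1/42))*(-24) = (1/126)*(-24) = -4/21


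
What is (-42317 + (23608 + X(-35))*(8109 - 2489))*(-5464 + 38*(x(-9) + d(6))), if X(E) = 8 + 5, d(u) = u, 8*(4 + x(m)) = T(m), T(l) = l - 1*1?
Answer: -1442665439313/2 ≈ -7.2133e+11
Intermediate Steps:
T(l) = -1 + l (T(l) = l - 1 = -1 + l)
x(m) = -33/8 + m/8 (x(m) = -4 + (-1 + m)/8 = -4 + (-⅛ + m/8) = -33/8 + m/8)
X(E) = 13
(-42317 + (23608 + X(-35))*(8109 - 2489))*(-5464 + 38*(x(-9) + d(6))) = (-42317 + (23608 + 13)*(8109 - 2489))*(-5464 + 38*((-33/8 + (⅛)*(-9)) + 6)) = (-42317 + 23621*5620)*(-5464 + 38*((-33/8 - 9/8) + 6)) = (-42317 + 132750020)*(-5464 + 38*(-21/4 + 6)) = 132707703*(-5464 + 38*(¾)) = 132707703*(-5464 + 57/2) = 132707703*(-10871/2) = -1442665439313/2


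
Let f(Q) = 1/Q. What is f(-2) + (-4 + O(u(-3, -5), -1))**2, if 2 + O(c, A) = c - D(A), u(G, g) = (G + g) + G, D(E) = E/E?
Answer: 647/2 ≈ 323.50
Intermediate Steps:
D(E) = 1
u(G, g) = g + 2*G
O(c, A) = -3 + c (O(c, A) = -2 + (c - 1*1) = -2 + (c - 1) = -2 + (-1 + c) = -3 + c)
f(-2) + (-4 + O(u(-3, -5), -1))**2 = 1/(-2) + (-4 + (-3 + (-5 + 2*(-3))))**2 = -1/2 + (-4 + (-3 + (-5 - 6)))**2 = -1/2 + (-4 + (-3 - 11))**2 = -1/2 + (-4 - 14)**2 = -1/2 + (-18)**2 = -1/2 + 324 = 647/2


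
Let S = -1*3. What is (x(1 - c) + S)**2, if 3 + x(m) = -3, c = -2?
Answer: 81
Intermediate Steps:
x(m) = -6 (x(m) = -3 - 3 = -6)
S = -3
(x(1 - c) + S)**2 = (-6 - 3)**2 = (-9)**2 = 81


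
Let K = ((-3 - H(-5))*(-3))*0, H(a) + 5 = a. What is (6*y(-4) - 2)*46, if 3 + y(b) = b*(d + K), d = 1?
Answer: -2024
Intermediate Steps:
H(a) = -5 + a
K = 0 (K = ((-3 - (-5 - 5))*(-3))*0 = ((-3 - 1*(-10))*(-3))*0 = ((-3 + 10)*(-3))*0 = (7*(-3))*0 = -21*0 = 0)
y(b) = -3 + b (y(b) = -3 + b*(1 + 0) = -3 + b*1 = -3 + b)
(6*y(-4) - 2)*46 = (6*(-3 - 4) - 2)*46 = (6*(-7) - 2)*46 = (-42 - 2)*46 = -44*46 = -2024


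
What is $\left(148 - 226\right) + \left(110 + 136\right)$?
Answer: $168$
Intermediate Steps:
$\left(148 - 226\right) + \left(110 + 136\right) = -78 + 246 = 168$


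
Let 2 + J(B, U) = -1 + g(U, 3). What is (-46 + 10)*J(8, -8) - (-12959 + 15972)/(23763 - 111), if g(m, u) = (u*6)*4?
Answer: -58754581/23652 ≈ -2484.1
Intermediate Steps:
g(m, u) = 24*u (g(m, u) = (6*u)*4 = 24*u)
J(B, U) = 69 (J(B, U) = -2 + (-1 + 24*3) = -2 + (-1 + 72) = -2 + 71 = 69)
(-46 + 10)*J(8, -8) - (-12959 + 15972)/(23763 - 111) = (-46 + 10)*69 - (-12959 + 15972)/(23763 - 111) = -36*69 - 3013/23652 = -2484 - 3013/23652 = -58754581/23652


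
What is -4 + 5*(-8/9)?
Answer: -76/9 ≈ -8.4444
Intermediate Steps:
-4 + 5*(-8/9) = -4 - 40/9 = -76/9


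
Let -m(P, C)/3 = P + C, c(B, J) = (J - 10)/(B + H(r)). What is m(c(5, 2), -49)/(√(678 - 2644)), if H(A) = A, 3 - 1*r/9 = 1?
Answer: -3405*I*√1966/45218 ≈ -3.3389*I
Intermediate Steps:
r = 18 (r = 27 - 9*1 = 27 - 9 = 18)
c(B, J) = (-10 + J)/(18 + B) (c(B, J) = (J - 10)/(B + 18) = (-10 + J)/(18 + B))
m(P, C) = -3*C - 3*P (m(P, C) = -3*(P + C) = -3*(C + P) = -3*C - 3*P)
m(c(5, 2), -49)/(√(678 - 2644)) = (-3*(-49) - 3*(-10 + 2)/(18 + 5))/(√(678 - 2644)) = (147 - 3*(-8)/23)/(√(-1966)) = (147 - 3*(-8)/23)/((I*√1966)) = (147 - 3*(-8/23))*(-I*√1966/1966) = (147 + 24/23)*(-I*√1966/1966) = 3405*(-I*√1966/1966)/23 = -3405*I*√1966/45218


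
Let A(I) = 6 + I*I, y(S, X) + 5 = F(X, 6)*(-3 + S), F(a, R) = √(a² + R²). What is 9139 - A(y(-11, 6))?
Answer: -5004 - 840*√2 ≈ -6191.9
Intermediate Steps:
F(a, R) = √(R² + a²)
y(S, X) = -5 + √(36 + X²)*(-3 + S) (y(S, X) = -5 + √(6² + X²)*(-3 + S) = -5 + √(36 + X²)*(-3 + S))
A(I) = 6 + I²
9139 - A(y(-11, 6)) = 9139 - (6 + (-5 - 3*√(36 + 6²) - 11*√(36 + 6²))²) = 9139 - (6 + (-5 - 3*√(36 + 36) - 11*√(36 + 36))²) = 9139 - (6 + (-5 - 18*√2 - 66*√2)²) = 9139 - (6 + (-5 - 84*√2)²) = 9139 + (-6 - (-5 - 84*√2)²) = 9133 - (-5 - 84*√2)²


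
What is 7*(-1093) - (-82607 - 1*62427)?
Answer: 137383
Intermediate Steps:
7*(-1093) - (-82607 - 1*62427) = -7651 - (-82607 - 62427) = -7651 - 1*(-145034) = -7651 + 145034 = 137383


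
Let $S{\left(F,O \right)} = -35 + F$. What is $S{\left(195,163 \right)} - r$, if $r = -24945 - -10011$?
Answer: $15094$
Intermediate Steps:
$r = -14934$ ($r = -24945 + 10011 = -14934$)
$S{\left(195,163 \right)} - r = \left(-35 + 195\right) - -14934 = 160 + 14934 = 15094$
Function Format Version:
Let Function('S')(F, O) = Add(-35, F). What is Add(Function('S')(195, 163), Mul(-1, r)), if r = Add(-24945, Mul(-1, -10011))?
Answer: 15094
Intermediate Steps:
r = -14934 (r = Add(-24945, 10011) = -14934)
Add(Function('S')(195, 163), Mul(-1, r)) = Add(Add(-35, 195), Mul(-1, -14934)) = Add(160, 14934) = 15094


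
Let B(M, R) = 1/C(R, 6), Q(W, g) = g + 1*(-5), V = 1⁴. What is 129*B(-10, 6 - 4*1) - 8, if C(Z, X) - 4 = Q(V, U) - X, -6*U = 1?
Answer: -26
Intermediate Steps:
U = -⅙ (U = -⅙*1 = -⅙ ≈ -0.16667)
V = 1
Q(W, g) = -5 + g (Q(W, g) = g - 5 = -5 + g)
C(Z, X) = -7/6 - X (C(Z, X) = 4 + ((-5 - ⅙) - X) = 4 + (-31/6 - X) = -7/6 - X)
B(M, R) = -6/43 (B(M, R) = 1/(-7/6 - 1*6) = 1/(-7/6 - 6) = 1/(-43/6) = -6/43)
129*B(-10, 6 - 4*1) - 8 = 129*(-6/43) - 8 = -18 - 8 = -26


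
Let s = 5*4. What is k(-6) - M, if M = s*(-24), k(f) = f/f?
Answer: 481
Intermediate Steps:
s = 20
k(f) = 1
M = -480 (M = 20*(-24) = -480)
k(-6) - M = 1 - 1*(-480) = 1 + 480 = 481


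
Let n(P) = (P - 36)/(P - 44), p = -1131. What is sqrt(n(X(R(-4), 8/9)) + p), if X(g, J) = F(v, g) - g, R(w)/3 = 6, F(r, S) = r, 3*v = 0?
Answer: I*sqrt(1086054)/31 ≈ 33.617*I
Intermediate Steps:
v = 0 (v = (1/3)*0 = 0)
R(w) = 18 (R(w) = 3*6 = 18)
X(g, J) = -g (X(g, J) = 0 - g = -g)
n(P) = (-36 + P)/(-44 + P)
sqrt(n(X(R(-4), 8/9)) + p) = sqrt((-36 - 1*18)/(-44 - 1*18) - 1131) = sqrt((-36 - 18)/(-44 - 18) - 1131) = sqrt(-54/(-62) - 1131) = sqrt(-1/62*(-54) - 1131) = sqrt(27/31 - 1131) = sqrt(-35034/31) = I*sqrt(1086054)/31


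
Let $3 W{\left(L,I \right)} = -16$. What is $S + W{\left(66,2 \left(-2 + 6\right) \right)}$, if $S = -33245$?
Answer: $- \frac{99751}{3} \approx -33250.0$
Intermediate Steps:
$W{\left(L,I \right)} = - \frac{16}{3}$ ($W{\left(L,I \right)} = \frac{1}{3} \left(-16\right) = - \frac{16}{3}$)
$S + W{\left(66,2 \left(-2 + 6\right) \right)} = -33245 - \frac{16}{3} = - \frac{99751}{3}$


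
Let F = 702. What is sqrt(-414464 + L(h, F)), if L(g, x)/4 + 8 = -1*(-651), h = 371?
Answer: 178*I*sqrt(13) ≈ 641.79*I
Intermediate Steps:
L(g, x) = 2572 (L(g, x) = -32 + 4*(-1*(-651)) = -32 + 4*651 = -32 + 2604 = 2572)
sqrt(-414464 + L(h, F)) = sqrt(-414464 + 2572) = sqrt(-411892) = 178*I*sqrt(13)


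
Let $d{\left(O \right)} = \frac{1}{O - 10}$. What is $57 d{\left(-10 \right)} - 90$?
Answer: $- \frac{1857}{20} \approx -92.85$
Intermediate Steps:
$d{\left(O \right)} = \frac{1}{-10 + O}$
$57 d{\left(-10 \right)} - 90 = \frac{57}{-10 - 10} - 90 = \frac{57}{-20} - 90 = 57 \left(- \frac{1}{20}\right) - 90 = - \frac{57}{20} - 90 = - \frac{1857}{20}$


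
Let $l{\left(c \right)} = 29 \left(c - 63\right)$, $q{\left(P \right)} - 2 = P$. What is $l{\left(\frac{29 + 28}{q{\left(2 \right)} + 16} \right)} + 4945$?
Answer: $\frac{64013}{20} \approx 3200.6$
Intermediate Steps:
$q{\left(P \right)} = 2 + P$
$l{\left(c \right)} = -1827 + 29 c$ ($l{\left(c \right)} = 29 \left(-63 + c\right) = -1827 + 29 c$)
$l{\left(\frac{29 + 28}{q{\left(2 \right)} + 16} \right)} + 4945 = \left(-1827 + 29 \frac{29 + 28}{\left(2 + 2\right) + 16}\right) + 4945 = \left(-1827 + 29 \frac{57}{4 + 16}\right) + 4945 = \left(-1827 + 29 \cdot \frac{57}{20}\right) + 4945 = \left(-1827 + \frac{1653}{20}\right) + 4945 = - \frac{34887}{20} + 4945 = \frac{64013}{20}$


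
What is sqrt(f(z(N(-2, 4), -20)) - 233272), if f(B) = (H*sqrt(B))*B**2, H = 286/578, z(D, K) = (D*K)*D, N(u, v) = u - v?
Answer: 2*sqrt(-16853902 + 222393600*I*sqrt(5))/17 ≈ 1823.9 + 1886.8*I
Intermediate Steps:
z(D, K) = K*D**2
H = 143/289 (H = 286*(1/578) = 143/289 ≈ 0.49481)
f(B) = 143*B**(5/2)/289 (f(B) = (143*sqrt(B)/289)*B**2 = 143*B**(5/2)/289)
sqrt(f(z(N(-2, 4), -20)) - 233272) = sqrt(143*(-20*(-2 - 1*4)**2)**(5/2)/289 - 233272) = sqrt(143*(-20*(-2 - 4)**2)**(5/2)/289 - 233272) = sqrt(143*(-20*(-6)**2)**(5/2)/289 - 233272) = sqrt(143*(-20*36)**(5/2)/289 - 233272) = sqrt(143*(-720)**(5/2)/289 - 233272) = sqrt(143*(6220800*I*sqrt(5))/289 - 233272) = sqrt(889574400*I*sqrt(5)/289 - 233272) = sqrt(-233272 + 889574400*I*sqrt(5)/289)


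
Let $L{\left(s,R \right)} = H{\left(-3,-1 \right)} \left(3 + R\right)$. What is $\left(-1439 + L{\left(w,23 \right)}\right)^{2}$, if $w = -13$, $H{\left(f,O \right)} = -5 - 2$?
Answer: $2627641$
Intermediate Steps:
$H{\left(f,O \right)} = -7$
$L{\left(s,R \right)} = -21 - 7 R$ ($L{\left(s,R \right)} = - 7 \left(3 + R\right) = -21 - 7 R$)
$\left(-1439 + L{\left(w,23 \right)}\right)^{2} = \left(-1439 - 182\right)^{2} = \left(-1621\right)^{2} = 2627641$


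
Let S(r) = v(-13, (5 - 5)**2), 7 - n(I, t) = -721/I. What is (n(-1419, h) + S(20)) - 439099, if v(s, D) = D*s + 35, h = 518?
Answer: -623022604/1419 ≈ -4.3906e+5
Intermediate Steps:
n(I, t) = 7 + 721/I (n(I, t) = 7 - (-721)/I = 7 + 721/I)
v(s, D) = 35 + D*s
S(r) = 35 (S(r) = 35 + (5 - 5)**2*(-13) = 35 + 0**2*(-13) = 35 + 0*(-13) = 35 + 0 = 35)
(n(-1419, h) + S(20)) - 439099 = ((7 + 721/(-1419)) + 35) - 439099 = ((7 + 721*(-1/1419)) + 35) - 439099 = ((7 - 721/1419) + 35) - 439099 = (9212/1419 + 35) - 439099 = 58877/1419 - 439099 = -623022604/1419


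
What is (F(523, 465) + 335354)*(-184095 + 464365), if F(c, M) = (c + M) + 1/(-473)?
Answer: 44588088436550/473 ≈ 9.4267e+10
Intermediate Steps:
F(c, M) = -1/473 + M + c (F(c, M) = (M + c) - 1/473 = -1/473 + M + c)
(F(523, 465) + 335354)*(-184095 + 464365) = ((-1/473 + 465 + 523) + 335354)*(-184095 + 464365) = (467323/473 + 335354)*280270 = (159089765/473)*280270 = 44588088436550/473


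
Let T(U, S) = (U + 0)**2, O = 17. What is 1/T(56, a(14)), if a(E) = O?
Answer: 1/3136 ≈ 0.00031888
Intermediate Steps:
a(E) = 17
T(U, S) = U**2
1/T(56, a(14)) = 1/(56**2) = 1/3136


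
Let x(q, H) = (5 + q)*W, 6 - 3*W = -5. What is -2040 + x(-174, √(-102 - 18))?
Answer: -7979/3 ≈ -2659.7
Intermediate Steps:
W = 11/3 (W = 2 - ⅓*(-5) = 2 + 5/3 = 11/3 ≈ 3.6667)
x(q, H) = 55/3 + 11*q/3 (x(q, H) = (5 + q)*(11/3) = 55/3 + 11*q/3)
-2040 + x(-174, √(-102 - 18)) = -2040 + (55/3 + (11/3)*(-174)) = -2040 + (55/3 - 638) = -2040 - 1859/3 = -7979/3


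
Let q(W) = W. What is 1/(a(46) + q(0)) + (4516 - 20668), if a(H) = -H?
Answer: -742993/46 ≈ -16152.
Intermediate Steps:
1/(a(46) + q(0)) + (4516 - 20668) = 1/(-1*46 + 0) + (4516 - 20668) = 1/(-46 + 0) - 16152 = 1/(-46) - 16152 = -1/46 - 16152 = -742993/46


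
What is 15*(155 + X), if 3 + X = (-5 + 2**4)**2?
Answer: 4095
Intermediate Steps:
X = 118 (X = -3 + (-5 + 2**4)**2 = -3 + (-5 + 16)**2 = -3 + 11**2 = -3 + 121 = 118)
15*(155 + X) = 15*(155 + 118) = 15*273 = 4095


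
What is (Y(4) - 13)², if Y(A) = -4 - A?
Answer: 441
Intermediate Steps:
(Y(4) - 13)² = ((-4 - 1*4) - 13)² = ((-4 - 4) - 13)² = (-8 - 13)² = (-21)² = 441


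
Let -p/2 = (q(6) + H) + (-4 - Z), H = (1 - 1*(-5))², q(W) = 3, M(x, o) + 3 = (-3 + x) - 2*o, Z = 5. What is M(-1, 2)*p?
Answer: 660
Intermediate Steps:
M(x, o) = -6 + x - 2*o (M(x, o) = -3 + ((-3 + x) - 2*o) = -3 + (-3 + x - 2*o) = -6 + x - 2*o)
H = 36 (H = (1 + 5)² = 6² = 36)
p = -60 (p = -2*((3 + 36) + (-4 - 1*5)) = -2*(39 + (-4 - 5)) = -2*(39 - 9) = -2*30 = -60)
M(-1, 2)*p = (-6 - 1 - 2*2)*(-60) = (-6 - 1 - 4)*(-60) = -11*(-60) = 660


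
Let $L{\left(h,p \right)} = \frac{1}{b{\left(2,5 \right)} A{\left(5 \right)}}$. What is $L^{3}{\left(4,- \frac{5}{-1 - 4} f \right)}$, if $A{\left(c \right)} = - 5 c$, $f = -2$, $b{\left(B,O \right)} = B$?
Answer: $- \frac{1}{125000} \approx -8.0 \cdot 10^{-6}$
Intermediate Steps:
$L{\left(h,p \right)} = - \frac{1}{50}$ ($L{\left(h,p \right)} = \frac{1}{2 \left(\left(-5\right) 5\right)} = \frac{1}{2 \left(-25\right)} = \frac{1}{-50} = - \frac{1}{50}$)
$L^{3}{\left(4,- \frac{5}{-1 - 4} f \right)} = \left(- \frac{1}{50}\right)^{3} = - \frac{1}{125000}$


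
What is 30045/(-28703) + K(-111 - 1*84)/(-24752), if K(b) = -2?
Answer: -371808217/355228328 ≈ -1.0467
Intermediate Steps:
30045/(-28703) + K(-111 - 1*84)/(-24752) = 30045/(-28703) - 2/(-24752) = 30045*(-1/28703) - 2*(-1/24752) = -30045/28703 + 1/12376 = -371808217/355228328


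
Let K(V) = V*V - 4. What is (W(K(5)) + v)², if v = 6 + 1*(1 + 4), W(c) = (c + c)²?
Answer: 3150625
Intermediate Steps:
K(V) = -4 + V² (K(V) = V² - 4 = -4 + V²)
W(c) = 4*c² (W(c) = (2*c)² = 4*c²)
v = 11 (v = 6 + 1*5 = 6 + 5 = 11)
(W(K(5)) + v)² = (4*(-4 + 5²)² + 11)² = (4*(-4 + 25)² + 11)² = (4*21² + 11)² = (4*441 + 11)² = (1764 + 11)² = 1775² = 3150625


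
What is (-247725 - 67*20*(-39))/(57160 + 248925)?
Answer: -39093/61217 ≈ -0.63860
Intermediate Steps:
(-247725 - 67*20*(-39))/(57160 + 248925) = (-247725 - 1340*(-39))/306085 = (-247725 + 52260)*(1/306085) = -195465*1/306085 = -39093/61217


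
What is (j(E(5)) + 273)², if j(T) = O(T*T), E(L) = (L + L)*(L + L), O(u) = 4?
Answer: 76729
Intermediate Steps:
E(L) = 4*L² (E(L) = (2*L)*(2*L) = 4*L²)
j(T) = 4
(j(E(5)) + 273)² = (4 + 273)² = 277² = 76729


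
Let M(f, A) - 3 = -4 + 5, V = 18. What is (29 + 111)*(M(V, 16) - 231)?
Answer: -31780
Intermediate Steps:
M(f, A) = 4 (M(f, A) = 3 + (-4 + 5) = 3 + 1 = 4)
(29 + 111)*(M(V, 16) - 231) = (29 + 111)*(4 - 231) = 140*(-227) = -31780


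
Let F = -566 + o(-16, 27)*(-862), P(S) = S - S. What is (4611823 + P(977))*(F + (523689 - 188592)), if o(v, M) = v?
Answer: 1606404022829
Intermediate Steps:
P(S) = 0
F = 13226 (F = -566 - 16*(-862) = -566 + 13792 = 13226)
(4611823 + P(977))*(F + (523689 - 188592)) = (4611823 + 0)*(13226 + (523689 - 188592)) = 4611823*(13226 + 335097) = 4611823*348323 = 1606404022829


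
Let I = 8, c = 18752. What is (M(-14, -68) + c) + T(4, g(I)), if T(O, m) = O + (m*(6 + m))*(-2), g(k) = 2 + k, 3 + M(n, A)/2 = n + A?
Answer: 18266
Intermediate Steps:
M(n, A) = -6 + 2*A + 2*n (M(n, A) = -6 + 2*(n + A) = -6 + 2*(A + n) = -6 + (2*A + 2*n) = -6 + 2*A + 2*n)
T(O, m) = O - 2*m*(6 + m)
(M(-14, -68) + c) + T(4, g(I)) = ((-6 + 2*(-68) + 2*(-14)) + 18752) + (4 - 12*(2 + 8) - 2*(2 + 8)²) = ((-6 - 136 - 28) + 18752) + (4 - 12*10 - 2*10²) = (-170 + 18752) + (4 - 120 - 2*100) = 18582 + (4 - 120 - 200) = 18582 - 316 = 18266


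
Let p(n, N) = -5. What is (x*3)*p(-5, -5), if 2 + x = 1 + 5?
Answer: -60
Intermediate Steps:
x = 4 (x = -2 + (1 + 5) = -2 + 6 = 4)
(x*3)*p(-5, -5) = (4*3)*(-5) = 12*(-5) = -60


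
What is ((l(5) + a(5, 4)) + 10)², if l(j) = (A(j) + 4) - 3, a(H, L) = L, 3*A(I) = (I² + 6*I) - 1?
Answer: 1089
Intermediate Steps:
A(I) = -⅓ + 2*I + I²/3 (A(I) = ((I² + 6*I) - 1)/3 = (-1 + I² + 6*I)/3 = -⅓ + 2*I + I²/3)
l(j) = ⅔ + 2*j + j²/3 (l(j) = ((-⅓ + 2*j + j²/3) + 4) - 3 = (11/3 + 2*j + j²/3) - 3 = ⅔ + 2*j + j²/3)
((l(5) + a(5, 4)) + 10)² = (((⅔ + 2*5 + (⅓)*5²) + 4) + 10)² = (((⅔ + 10 + (⅓)*25) + 4) + 10)² = (((⅔ + 10 + 25/3) + 4) + 10)² = ((19 + 4) + 10)² = (23 + 10)² = 33² = 1089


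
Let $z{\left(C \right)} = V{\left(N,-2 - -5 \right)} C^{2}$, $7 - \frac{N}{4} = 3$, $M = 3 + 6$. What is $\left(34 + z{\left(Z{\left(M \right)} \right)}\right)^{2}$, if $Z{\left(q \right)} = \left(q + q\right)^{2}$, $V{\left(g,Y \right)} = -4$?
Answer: $176290816900$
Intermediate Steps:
$M = 9$
$N = 16$ ($N = 28 - 12 = 16$)
$Z{\left(q \right)} = 4 q^{2}$ ($Z{\left(q \right)} = \left(2 q\right)^{2} = 4 q^{2}$)
$z{\left(C \right)} = - 4 C^{2}$
$\left(34 + z{\left(Z{\left(M \right)} \right)}\right)^{2} = \left(34 - 4 \left(4 \cdot 9^{2}\right)^{2}\right)^{2} = \left(34 - 4 \left(4 \cdot 81\right)^{2}\right)^{2} = \left(34 - 4 \cdot 324^{2}\right)^{2} = \left(34 - 419904\right)^{2} = \left(-419870\right)^{2} = 176290816900$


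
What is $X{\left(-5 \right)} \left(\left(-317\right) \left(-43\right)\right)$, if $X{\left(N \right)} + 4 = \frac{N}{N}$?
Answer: $-40893$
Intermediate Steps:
$X{\left(N \right)} = -3$ ($X{\left(N \right)} = -4 + \frac{N}{N} = -4 + 1 = -3$)
$X{\left(-5 \right)} \left(\left(-317\right) \left(-43\right)\right) = - 3 \left(\left(-317\right) \left(-43\right)\right) = \left(-3\right) 13631 = -40893$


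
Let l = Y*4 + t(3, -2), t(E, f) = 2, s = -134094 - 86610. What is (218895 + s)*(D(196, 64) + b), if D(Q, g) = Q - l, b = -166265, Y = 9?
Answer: 300487563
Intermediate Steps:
s = -220704
l = 38 (l = 9*4 + 2 = 36 + 2 = 38)
D(Q, g) = -38 + Q (D(Q, g) = Q - 1*38 = Q - 38 = -38 + Q)
(218895 + s)*(D(196, 64) + b) = (218895 - 220704)*((-38 + 196) - 166265) = -1809*(158 - 166265) = -1809*(-166107) = 300487563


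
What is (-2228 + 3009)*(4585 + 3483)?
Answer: 6301108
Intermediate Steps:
(-2228 + 3009)*(4585 + 3483) = 781*8068 = 6301108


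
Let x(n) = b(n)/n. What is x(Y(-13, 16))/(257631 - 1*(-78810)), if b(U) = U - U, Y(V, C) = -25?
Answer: 0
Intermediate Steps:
b(U) = 0
x(n) = 0 (x(n) = 0/n = 0)
x(Y(-13, 16))/(257631 - 1*(-78810)) = 0/(257631 - 1*(-78810)) = 0/(257631 + 78810) = 0/336441 = 0*(1/336441) = 0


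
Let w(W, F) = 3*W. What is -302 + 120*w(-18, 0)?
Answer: -6782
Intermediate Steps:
-302 + 120*w(-18, 0) = -302 + 120*(3*(-18)) = -302 + 120*(-54) = -302 - 6480 = -6782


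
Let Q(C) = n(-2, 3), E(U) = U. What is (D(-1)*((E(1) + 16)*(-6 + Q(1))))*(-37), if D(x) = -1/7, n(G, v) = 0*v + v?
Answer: -1887/7 ≈ -269.57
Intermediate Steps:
n(G, v) = v (n(G, v) = 0 + v = v)
Q(C) = 3
D(x) = -⅐ (D(x) = -1*⅐ = -⅐)
(D(-1)*((E(1) + 16)*(-6 + Q(1))))*(-37) = -(1 + 16)*(-6 + 3)/7*(-37) = -17*(-3)/7*(-37) = -⅐*(-51)*(-37) = (51/7)*(-37) = -1887/7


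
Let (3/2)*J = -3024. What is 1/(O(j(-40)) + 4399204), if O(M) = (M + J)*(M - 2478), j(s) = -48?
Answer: 1/9612868 ≈ 1.0403e-7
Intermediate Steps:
J = -2016 (J = (⅔)*(-3024) = -2016)
O(M) = (-2478 + M)*(-2016 + M) (O(M) = (M - 2016)*(M - 2478) = (-2016 + M)*(-2478 + M) = (-2478 + M)*(-2016 + M))
1/(O(j(-40)) + 4399204) = 1/((4995648 + (-48)² - 4494*(-48)) + 4399204) = 1/((4995648 + 2304 + 215712) + 4399204) = 1/(5213664 + 4399204) = 1/9612868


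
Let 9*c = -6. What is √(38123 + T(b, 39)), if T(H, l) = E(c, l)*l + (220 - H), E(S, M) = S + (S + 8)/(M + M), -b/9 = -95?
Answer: √337191/3 ≈ 193.56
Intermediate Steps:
c = -⅔ (c = (⅑)*(-6) = -⅔ ≈ -0.66667)
b = 855 (b = -9*(-95) = 855)
E(S, M) = S + (8 + S)/(2*M) (E(S, M) = S + (8 + S)/((2*M)) = S + (8 + S)*(1/(2*M)) = S + (8 + S)/(2*M))
T(H, l) = 671/3 - H - 2*l/3 (T(H, l) = ((4 + (½)*(-⅔) + l*(-⅔))/l)*l + (220 - H) = ((4 - ⅓ - 2*l/3)/l)*l + (220 - H) = ((11/3 - 2*l/3)/l)*l + (220 - H) = (11/3 - 2*l/3) + (220 - H) = 671/3 - H - 2*l/3)
√(38123 + T(b, 39)) = √(38123 + (671/3 - 1*855 - ⅔*39)) = √(38123 + (671/3 - 855 - 26)) = √(38123 - 1972/3) = √(112397/3) = √337191/3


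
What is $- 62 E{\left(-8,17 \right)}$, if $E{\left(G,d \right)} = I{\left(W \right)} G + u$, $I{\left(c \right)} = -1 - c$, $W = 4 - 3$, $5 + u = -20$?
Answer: $558$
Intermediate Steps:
$u = -25$ ($u = -5 - 20 = -25$)
$W = 1$ ($W = 4 - 3 = 1$)
$E{\left(G,d \right)} = -25 - 2 G$ ($E{\left(G,d \right)} = \left(-1 - 1\right) G - 25 = - 2 G - 25 = -25 - 2 G$)
$- 62 E{\left(-8,17 \right)} = - 62 \left(-25 - -16\right) = - 62 \left(-25 + 16\right) = \left(-62\right) \left(-9\right) = 558$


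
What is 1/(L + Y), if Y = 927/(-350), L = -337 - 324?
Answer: -350/232277 ≈ -0.0015068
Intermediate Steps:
L = -661
Y = -927/350 (Y = 927*(-1/350) = -927/350 ≈ -2.6486)
1/(L + Y) = 1/(-661 - 927/350) = 1/(-232277/350) = -350/232277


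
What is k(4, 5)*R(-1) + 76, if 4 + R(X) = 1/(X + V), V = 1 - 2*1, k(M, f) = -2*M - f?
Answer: 269/2 ≈ 134.50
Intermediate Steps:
k(M, f) = -f - 2*M
V = -1 (V = 1 - 2 = -1)
R(X) = -4 + 1/(-1 + X) (R(X) = -4 + 1/(X - 1) = -4 + 1/(-1 + X))
k(4, 5)*R(-1) + 76 = (-1*5 - 2*4)*((5 - 4*(-1))/(-1 - 1)) + 76 = (-5 - 8)*((5 + 4)/(-2)) + 76 = -(-13)*9/2 + 76 = -13*(-9/2) + 76 = 117/2 + 76 = 269/2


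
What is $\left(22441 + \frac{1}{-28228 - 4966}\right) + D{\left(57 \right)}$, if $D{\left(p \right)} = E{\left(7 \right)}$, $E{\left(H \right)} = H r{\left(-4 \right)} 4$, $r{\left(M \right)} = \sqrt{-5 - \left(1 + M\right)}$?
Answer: $\frac{744906553}{33194} + 28 i \sqrt{2} \approx 22441.0 + 39.598 i$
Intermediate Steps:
$r{\left(M \right)} = \sqrt{-6 - M}$
$E{\left(H \right)} = 4 i H \sqrt{2}$ ($E{\left(H \right)} = H \sqrt{-6 - -4} \cdot 4 = H \sqrt{-6 + 4} \cdot 4 = H \sqrt{-2} \cdot 4 = H i \sqrt{2} \cdot 4 = i H \sqrt{2} \cdot 4 = 4 i H \sqrt{2}$)
$D{\left(p \right)} = 28 i \sqrt{2}$ ($D{\left(p \right)} = 4 i 7 \sqrt{2} = 28 i \sqrt{2}$)
$\left(22441 + \frac{1}{-28228 - 4966}\right) + D{\left(57 \right)} = \left(22441 + \frac{1}{-28228 - 4966}\right) + 28 i \sqrt{2} = \left(22441 + \frac{1}{-33194}\right) + 28 i \sqrt{2} = \left(22441 - \frac{1}{33194}\right) + 28 i \sqrt{2} = \frac{744906553}{33194} + 28 i \sqrt{2}$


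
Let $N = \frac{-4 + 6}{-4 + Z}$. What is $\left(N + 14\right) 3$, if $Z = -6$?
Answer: $\frac{207}{5} \approx 41.4$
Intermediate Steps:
$N = - \frac{1}{5}$ ($N = \frac{-4 + 6}{-4 - 6} = \frac{2}{-10} = 2 \left(- \frac{1}{10}\right) = - \frac{1}{5} \approx -0.2$)
$\left(N + 14\right) 3 = \left(- \frac{1}{5} + 14\right) 3 = \frac{69}{5} \cdot 3 = \frac{207}{5}$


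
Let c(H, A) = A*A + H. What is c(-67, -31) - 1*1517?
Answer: -623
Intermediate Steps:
c(H, A) = H + A² (c(H, A) = A² + H = H + A²)
c(-67, -31) - 1*1517 = (-67 + (-31)²) - 1*1517 = (-67 + 961) - 1517 = 894 - 1517 = -623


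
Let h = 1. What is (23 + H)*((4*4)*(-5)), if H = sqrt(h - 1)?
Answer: -1840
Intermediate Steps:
H = 0 (H = sqrt(1 - 1) = sqrt(0) = 0)
(23 + H)*((4*4)*(-5)) = (23 + 0)*((4*4)*(-5)) = 23*(16*(-5)) = 23*(-80) = -1840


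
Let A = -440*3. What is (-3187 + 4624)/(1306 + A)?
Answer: -1437/14 ≈ -102.64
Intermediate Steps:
A = -1320
(-3187 + 4624)/(1306 + A) = (-3187 + 4624)/(1306 - 1320) = 1437/(-14) = 1437*(-1/14) = -1437/14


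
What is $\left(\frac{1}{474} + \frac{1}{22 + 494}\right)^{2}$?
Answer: $\frac{3025}{184633744} \approx 1.6384 \cdot 10^{-5}$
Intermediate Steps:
$\left(\frac{1}{474} + \frac{1}{22 + 494}\right)^{2} = \left(\frac{1}{474} + \frac{1}{516}\right)^{2} = \left(\frac{55}{13588}\right)^{2} = \frac{3025}{184633744}$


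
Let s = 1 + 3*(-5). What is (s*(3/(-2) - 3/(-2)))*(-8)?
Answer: 0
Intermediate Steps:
s = -14 (s = 1 - 15 = -14)
(s*(3/(-2) - 3/(-2)))*(-8) = -14*(3/(-2) - 3/(-2))*(-8) = -14*(3*(-1/2) - 3*(-1/2))*(-8) = -14*(-3/2 + 3/2)*(-8) = -14*0*(-8) = 0*(-8) = 0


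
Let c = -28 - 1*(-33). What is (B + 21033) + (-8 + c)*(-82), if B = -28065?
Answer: -6786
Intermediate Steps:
c = 5 (c = -28 + 33 = 5)
(B + 21033) + (-8 + c)*(-82) = (-28065 + 21033) + (-8 + 5)*(-82) = -7032 - 3*(-82) = -7032 + 246 = -6786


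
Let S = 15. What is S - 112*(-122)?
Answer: 13679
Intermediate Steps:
S - 112*(-122) = 15 - 112*(-122) = 15 + 13664 = 13679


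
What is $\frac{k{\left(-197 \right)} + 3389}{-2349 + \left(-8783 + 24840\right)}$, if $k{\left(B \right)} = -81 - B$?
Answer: $\frac{3505}{13708} \approx 0.25569$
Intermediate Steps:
$\frac{k{\left(-197 \right)} + 3389}{-2349 + \left(-8783 + 24840\right)} = \frac{\left(-81 - -197\right) + 3389}{-2349 + \left(-8783 + 24840\right)} = \frac{\left(-81 + 197\right) + 3389}{-2349 + 16057} = \frac{116 + 3389}{13708} = 3505 \cdot \frac{1}{13708} = \frac{3505}{13708}$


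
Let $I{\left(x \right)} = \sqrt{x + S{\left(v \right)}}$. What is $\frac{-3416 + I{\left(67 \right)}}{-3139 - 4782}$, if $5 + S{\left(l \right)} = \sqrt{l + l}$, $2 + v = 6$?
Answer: $\frac{3416}{7921} - \frac{\sqrt{62 + 2 \sqrt{2}}}{7921} \approx 0.43024$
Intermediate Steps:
$v = 4$ ($v = -2 + 6 = 4$)
$S{\left(l \right)} = -5 + \sqrt{2} \sqrt{l}$ ($S{\left(l \right)} = -5 + \sqrt{l + l} = -5 + \sqrt{2 l} = -5 + \sqrt{2} \sqrt{l}$)
$I{\left(x \right)} = \sqrt{-5 + x + 2 \sqrt{2}}$ ($I{\left(x \right)} = \sqrt{x - \left(5 - \sqrt{2} \sqrt{4}\right)} = \sqrt{x - \left(5 - \sqrt{2} \cdot 2\right)} = \sqrt{x - \left(5 - 2 \sqrt{2}\right)} = \sqrt{-5 + x + 2 \sqrt{2}}$)
$\frac{-3416 + I{\left(67 \right)}}{-3139 - 4782} = \frac{-3416 + \sqrt{-5 + 67 + 2 \sqrt{2}}}{-3139 - 4782} = \frac{-3416 + \sqrt{62 + 2 \sqrt{2}}}{-7921} = \left(-3416 + \sqrt{62 + 2 \sqrt{2}}\right) \left(- \frac{1}{7921}\right) = \frac{3416}{7921} - \frac{\sqrt{62 + 2 \sqrt{2}}}{7921}$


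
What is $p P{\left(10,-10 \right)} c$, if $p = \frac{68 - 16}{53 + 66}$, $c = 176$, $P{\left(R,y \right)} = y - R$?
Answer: $- \frac{183040}{119} \approx -1538.2$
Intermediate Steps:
$p = \frac{52}{119} \approx 0.43698$
$p P{\left(10,-10 \right)} c = \frac{52 \left(-10 - 10\right)}{119} \cdot 176 = \frac{52}{119} \left(-20\right) 176 = \left(- \frac{1040}{119}\right) 176 = - \frac{183040}{119}$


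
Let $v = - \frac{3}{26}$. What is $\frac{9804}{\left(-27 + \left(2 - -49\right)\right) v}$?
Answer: $- \frac{10621}{3} \approx -3540.3$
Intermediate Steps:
$v = - \frac{3}{26}$ ($v = \left(-3\right) \frac{1}{26} = - \frac{3}{26} \approx -0.11538$)
$\frac{9804}{\left(-27 + \left(2 - -49\right)\right) v} = \frac{9804}{\left(-27 + \left(2 - -49\right)\right) \left(- \frac{3}{26}\right)} = \frac{9804}{\left(-27 + \left(2 + 49\right)\right) \left(- \frac{3}{26}\right)} = \frac{9804}{\left(-27 + 51\right) \left(- \frac{3}{26}\right)} = \frac{9804}{24 \left(- \frac{3}{26}\right)} = \frac{9804}{- \frac{36}{13}} = 9804 \left(- \frac{13}{36}\right) = - \frac{10621}{3}$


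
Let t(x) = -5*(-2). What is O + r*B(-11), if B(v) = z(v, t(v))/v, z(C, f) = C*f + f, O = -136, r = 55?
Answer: 364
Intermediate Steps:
t(x) = 10
z(C, f) = f + C*f
B(v) = (10 + 10*v)/v (B(v) = (10*(1 + v))/v = (10 + 10*v)/v)
O + r*B(-11) = -136 + 55*(10 + 10/(-11)) = -136 + 55*(10 + 10*(-1/11)) = -136 + 55*(10 - 10/11) = -136 + 55*(100/11) = -136 + 500 = 364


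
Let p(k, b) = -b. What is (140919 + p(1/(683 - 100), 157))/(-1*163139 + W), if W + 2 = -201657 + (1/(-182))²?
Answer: -4662600488/12083568951 ≈ -0.38586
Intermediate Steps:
W = -6679752715/33124 (W = -2 + (-201657 + (1/(-182))²) = -2 + (-201657 + (-1/182)²) = -2 + (-201657 + 1/33124) = -2 - 6679686467/33124 = -6679752715/33124 ≈ -2.0166e+5)
(140919 + p(1/(683 - 100), 157))/(-1*163139 + W) = (140919 - 1*157)/(-1*163139 - 6679752715/33124) = (140919 - 157)/(-163139 - 6679752715/33124) = 140762/(-12083568951/33124) = 140762*(-33124/12083568951) = -4662600488/12083568951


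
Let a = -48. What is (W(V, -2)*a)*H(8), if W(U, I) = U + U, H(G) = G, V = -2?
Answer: 1536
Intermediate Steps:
W(U, I) = 2*U
(W(V, -2)*a)*H(8) = ((2*(-2))*(-48))*8 = -4*(-48)*8 = 192*8 = 1536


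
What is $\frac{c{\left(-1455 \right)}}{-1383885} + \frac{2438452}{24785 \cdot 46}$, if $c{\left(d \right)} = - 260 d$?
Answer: $\frac{98107784434}{52592704245} \approx 1.8654$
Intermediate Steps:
$\frac{c{\left(-1455 \right)}}{-1383885} + \frac{2438452}{24785 \cdot 46} = \frac{\left(-260\right) \left(-1455\right)}{-1383885} + \frac{2438452}{24785 \cdot 46} = 378300 \left(- \frac{1}{1383885}\right) + \frac{2438452}{1140110} = - \frac{25220}{92259} + 2438452 \cdot \frac{1}{1140110} = - \frac{25220}{92259} + \frac{1219226}{570055} = \frac{98107784434}{52592704245}$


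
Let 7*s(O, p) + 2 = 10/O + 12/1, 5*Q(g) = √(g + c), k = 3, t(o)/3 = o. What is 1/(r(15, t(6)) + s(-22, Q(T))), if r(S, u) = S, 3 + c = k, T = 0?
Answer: 11/180 ≈ 0.061111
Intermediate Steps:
t(o) = 3*o
c = 0 (c = -3 + 3 = 0)
Q(g) = √g/5 (Q(g) = √(g + 0)/5 = √g/5)
s(O, p) = 10/7 + 10/(7*O) (s(O, p) = -2/7 + (10/O + 12/1)/7 = -2/7 + (10/O + 12*1)/7 = -2/7 + (10/O + 12)/7 = -2/7 + (12 + 10/O)/7 = -2/7 + (12/7 + 10/(7*O)) = 10/7 + 10/(7*O))
1/(r(15, t(6)) + s(-22, Q(T))) = 1/(15 + (10/7)*(1 - 22)/(-22)) = 1/(15 + (10/7)*(-1/22)*(-21)) = 1/(15 + 15/11) = 1/(180/11) = 11/180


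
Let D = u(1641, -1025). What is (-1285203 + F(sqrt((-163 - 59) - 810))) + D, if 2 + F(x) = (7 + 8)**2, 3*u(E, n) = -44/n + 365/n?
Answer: -1317104607/1025 ≈ -1.2850e+6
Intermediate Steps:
u(E, n) = 107/n (u(E, n) = (-44/n + 365/n)/3 = (321/n)/3 = 107/n)
D = -107/1025 (D = 107/(-1025) = 107*(-1/1025) = -107/1025 ≈ -0.10439)
F(x) = 223 (F(x) = -2 + (7 + 8)**2 = -2 + 15**2 = -2 + 225 = 223)
(-1285203 + F(sqrt((-163 - 59) - 810))) + D = (-1285203 + 223) - 107/1025 = -1284980 - 107/1025 = -1317104607/1025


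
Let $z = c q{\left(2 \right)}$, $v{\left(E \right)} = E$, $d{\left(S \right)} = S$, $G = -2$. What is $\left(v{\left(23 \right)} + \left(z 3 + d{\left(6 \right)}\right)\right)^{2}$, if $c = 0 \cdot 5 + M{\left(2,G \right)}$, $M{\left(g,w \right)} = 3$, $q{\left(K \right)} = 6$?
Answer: $6889$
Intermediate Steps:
$c = 3$ ($c = 0 \cdot 5 + 3 = 0 + 3 = 3$)
$z = 18$ ($z = 3 \cdot 6 = 18$)
$\left(v{\left(23 \right)} + \left(z 3 + d{\left(6 \right)}\right)\right)^{2} = \left(23 + \left(18 \cdot 3 + 6\right)\right)^{2} = \left(23 + \left(54 + 6\right)\right)^{2} = \left(23 + 60\right)^{2} = 83^{2} = 6889$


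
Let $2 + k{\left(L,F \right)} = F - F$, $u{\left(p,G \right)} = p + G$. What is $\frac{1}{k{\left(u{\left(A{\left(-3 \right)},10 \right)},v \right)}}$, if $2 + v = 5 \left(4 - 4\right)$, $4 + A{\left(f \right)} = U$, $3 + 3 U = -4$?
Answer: $- \frac{1}{2} \approx -0.5$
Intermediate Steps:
$U = - \frac{7}{3}$ ($U = -1 + \frac{1}{3} \left(-4\right) = -1 - \frac{4}{3} = - \frac{7}{3} \approx -2.3333$)
$A{\left(f \right)} = - \frac{19}{3}$ ($A{\left(f \right)} = -4 - \frac{7}{3} = - \frac{19}{3}$)
$u{\left(p,G \right)} = G + p$
$v = -2$ ($v = -2 + 5 \left(4 - 4\right) = -2 + 5 \cdot 0 = -2 + 0 = -2$)
$k{\left(L,F \right)} = -2$ ($k{\left(L,F \right)} = -2 + \left(F - F\right) = -2 + 0 = -2$)
$\frac{1}{k{\left(u{\left(A{\left(-3 \right)},10 \right)},v \right)}} = \frac{1}{-2} = - \frac{1}{2}$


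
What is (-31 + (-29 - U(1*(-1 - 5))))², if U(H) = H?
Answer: 2916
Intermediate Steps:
(-31 + (-29 - U(1*(-1 - 5))))² = (-31 + (-29 - (-1 - 5)))² = (-31 + (-29 - (-6)))² = (-31 + (-29 - 1*(-6)))² = (-31 + (-29 + 6))² = (-31 - 23)² = (-54)² = 2916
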